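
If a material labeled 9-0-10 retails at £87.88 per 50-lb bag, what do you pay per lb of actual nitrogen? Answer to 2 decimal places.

£19.53 per lb N

N in bag = 50 × 9% = 4.5 lb.
Cost per lb N = £87.88 / 4.5 = £19.5289.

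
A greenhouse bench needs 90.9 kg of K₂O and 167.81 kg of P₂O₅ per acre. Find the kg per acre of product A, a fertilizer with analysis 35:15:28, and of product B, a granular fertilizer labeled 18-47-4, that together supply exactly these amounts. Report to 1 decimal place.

286.7 kg product A, 265.5 kg product B

Per-acre balance (a = product A, b = product B):
K₂O: 0.28·a + 0.04·b = 90.9
P₂O₅: 0.15·a + 0.47·b = 167.81
Eliminate a: (row1) − 0.28/0.15·(row2) → -0.837333·b = -222.345, so b = 265.54.
Back-substitute: a = (90.9 − 0.04·265.54) / 0.28 = 286.709.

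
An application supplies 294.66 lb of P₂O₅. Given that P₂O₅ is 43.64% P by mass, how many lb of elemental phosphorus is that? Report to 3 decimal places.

P = 294.66 × 0.4364 = 128.5896 lb.

128.590 lb P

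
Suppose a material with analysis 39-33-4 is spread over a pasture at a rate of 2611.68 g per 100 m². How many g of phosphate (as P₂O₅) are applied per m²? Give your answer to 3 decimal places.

P₂O₅ per 100 m² = 2611.68 × 33% = 861.854 g.
Convert to per m²: 861.854 × 0.01 = 8.61854 g.

8.619 g P₂O₅ per sq m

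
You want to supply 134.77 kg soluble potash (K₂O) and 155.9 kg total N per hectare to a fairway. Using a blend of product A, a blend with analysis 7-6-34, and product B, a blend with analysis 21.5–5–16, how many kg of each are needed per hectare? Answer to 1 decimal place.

With a, b = kg per hectare of product A and product B:
K₂O: 0.34·a + 0.16·b = 134.77
N: 0.07·a + 0.215·b = 155.9
Eliminate a: (row1) − 0.34/0.07·(row2) → -0.884286·b = -622.459, so b = 703.911.
Back-substitute: a = (134.77 − 0.16·703.911) / 0.34 = 65.13.

65.1 kg product A, 703.9 kg product B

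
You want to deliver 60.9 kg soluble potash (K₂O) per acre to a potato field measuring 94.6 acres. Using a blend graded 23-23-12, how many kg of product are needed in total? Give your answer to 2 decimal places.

Product per acre = 60.9 / 12% = 507.5 kg.
Total product = 507.5 × 94.6 = 48009.5 kg.

48009.50 kg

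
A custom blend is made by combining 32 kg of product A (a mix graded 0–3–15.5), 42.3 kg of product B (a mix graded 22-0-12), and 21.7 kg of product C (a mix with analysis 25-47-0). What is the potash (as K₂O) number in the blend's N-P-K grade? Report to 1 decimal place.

Total mass = 32 + 42.3 + 21.7 = 96 kg.
K₂O mass = 15.5%×32 + 12%×42.3 + 0%×21.7 = 10.036 kg.
% K₂O = 10.036 / 96 = 10.4542%.

10.5% K₂O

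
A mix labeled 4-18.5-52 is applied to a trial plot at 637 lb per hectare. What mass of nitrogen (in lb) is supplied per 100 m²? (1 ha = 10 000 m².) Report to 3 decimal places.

nitrogen per hectare = 637 × 4% = 25.48 lb.
Convert to per 100 m²: 25.48 × 0.01 = 0.2548 lb.

0.255 lb N per hundred sq m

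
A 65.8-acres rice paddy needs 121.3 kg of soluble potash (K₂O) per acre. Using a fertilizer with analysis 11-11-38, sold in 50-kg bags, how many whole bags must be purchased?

421 bags

Product per acre = 121.3 / 38% = 319.211 kg.
Total product = 319.211 × 65.8 = 21004.1 kg.
Bags = ⌈21004.1 / 50⌉ = 421.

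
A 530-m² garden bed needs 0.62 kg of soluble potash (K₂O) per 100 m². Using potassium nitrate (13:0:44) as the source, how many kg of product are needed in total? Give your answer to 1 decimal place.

7.5 kg

Product per 100 m² = 0.62 / 44% = 1.40909 kg.
Total product = 1.40909 × 530 / 100 = 7.46818 kg.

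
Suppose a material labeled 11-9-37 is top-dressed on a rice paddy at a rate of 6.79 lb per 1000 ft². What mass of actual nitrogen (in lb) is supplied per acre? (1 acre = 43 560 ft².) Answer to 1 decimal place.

nitrogen per 1000 ft² = 6.79 × 11% = 0.7469 lb.
Convert to per acre: 0.7469 × 43.56 = 32.535 lb.

32.5 lb N per acre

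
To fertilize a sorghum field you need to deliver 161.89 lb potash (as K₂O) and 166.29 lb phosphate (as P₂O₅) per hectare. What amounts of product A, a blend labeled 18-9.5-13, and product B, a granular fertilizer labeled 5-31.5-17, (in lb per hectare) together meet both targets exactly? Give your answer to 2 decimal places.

With a, b = lb per hectare of product A and product B:
K₂O: 0.13·a + 0.17·b = 161.89
P₂O₅: 0.095·a + 0.315·b = 166.29
Eliminate b: (row1) − 0.17/0.315·(row2) → 0.0787302·a = 72.1462, so a = 916.373.
Then b = (166.29 − 0.095·916.373) / 0.315 = 251.538.

916.37 lb product A, 251.54 lb product B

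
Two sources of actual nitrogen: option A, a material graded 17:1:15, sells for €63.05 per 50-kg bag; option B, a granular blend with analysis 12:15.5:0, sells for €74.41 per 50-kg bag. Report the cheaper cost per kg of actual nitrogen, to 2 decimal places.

option A: N per bag = 50 × 17% = 8.5 kg; cost = 63.05 / 8.5 = €7.4176/kg N.
option B: N per bag = 50 × 12% = 6 kg; cost = 74.41 / 6 = €12.4017/kg N.
option A is cheaper.

€7.42 per kg N (option A)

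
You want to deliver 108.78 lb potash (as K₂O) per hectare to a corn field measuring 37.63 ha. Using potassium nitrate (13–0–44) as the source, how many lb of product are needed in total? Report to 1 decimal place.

Product per hectare = 108.78 / 44% = 247.227 lb.
Total product = 247.227 × 37.63 = 9303.16 lb.

9303.2 lb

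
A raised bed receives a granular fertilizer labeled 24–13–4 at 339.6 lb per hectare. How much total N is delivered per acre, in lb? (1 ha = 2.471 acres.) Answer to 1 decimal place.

nitrogen per hectare = 339.6 × 24% = 81.504 lb.
Convert to per acre: 81.504 × 0.404694 = 32.9842 lb.

33.0 lb N per acre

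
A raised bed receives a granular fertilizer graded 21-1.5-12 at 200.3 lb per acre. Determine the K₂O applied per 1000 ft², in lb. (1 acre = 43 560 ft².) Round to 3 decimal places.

0.552 lb K₂O per thousand sq ft

K₂O per acre = 200.3 × 12% = 24.036 lb.
Convert to per 1000 ft²: 24.036 × 0.0229568 = 0.551791 lb.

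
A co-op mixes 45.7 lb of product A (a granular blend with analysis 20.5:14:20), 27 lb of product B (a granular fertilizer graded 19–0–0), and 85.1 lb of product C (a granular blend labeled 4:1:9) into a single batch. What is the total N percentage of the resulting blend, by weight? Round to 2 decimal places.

11.35% N

Total mass = 45.7 + 27 + 85.1 = 157.8 lb.
N mass = 20.5%×45.7 + 19%×27 + 4%×85.1 = 17.9025 lb.
% N = 17.9025 / 157.8 = 11.3451%.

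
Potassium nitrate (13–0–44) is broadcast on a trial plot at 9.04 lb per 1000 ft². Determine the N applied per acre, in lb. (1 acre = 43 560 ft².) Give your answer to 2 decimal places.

nitrogen per 1000 ft² = 9.04 × 13% = 1.1752 lb.
Convert to per acre: 1.1752 × 43.56 = 51.1917 lb.

51.19 lb N per acre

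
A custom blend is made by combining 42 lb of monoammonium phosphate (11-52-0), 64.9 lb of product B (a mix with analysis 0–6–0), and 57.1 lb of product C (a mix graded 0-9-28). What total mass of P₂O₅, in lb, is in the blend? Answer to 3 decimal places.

P₂O₅ mass = 52%×42 + 6%×64.9 + 9%×57.1 = 30.873 lb.

30.873 lb P₂O₅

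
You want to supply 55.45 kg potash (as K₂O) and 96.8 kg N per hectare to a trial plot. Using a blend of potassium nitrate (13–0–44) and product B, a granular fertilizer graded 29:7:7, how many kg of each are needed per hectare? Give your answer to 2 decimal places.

Per-hectare balance (a = potassium nitrate, b = product B):
K₂O: 0.44·a + 0.07·b = 55.45
N: 0.13·a + 0.29·b = 96.8
Solving simultaneously: a = 78.519, b = 298.5949.

78.52 kg potassium nitrate, 298.59 kg product B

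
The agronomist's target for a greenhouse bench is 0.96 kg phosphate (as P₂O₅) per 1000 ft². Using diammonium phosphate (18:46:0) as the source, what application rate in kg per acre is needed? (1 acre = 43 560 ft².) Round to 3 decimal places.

Product per 1000 ft² = 0.96 / 46% = 2.08696 kg.
Convert to per acre: 2.08696 × 43.56 = 90.9078 kg.

90.908 kg of product per acre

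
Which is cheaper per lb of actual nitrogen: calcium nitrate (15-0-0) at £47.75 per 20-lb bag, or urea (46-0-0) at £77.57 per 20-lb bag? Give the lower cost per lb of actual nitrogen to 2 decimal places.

£8.43 per lb N (urea)

calcium nitrate: N per bag = 20 × 15% = 3 lb; cost = 47.75 / 3 = £15.9167/lb N.
urea: N per bag = 20 × 46% = 9.2 lb; cost = 77.57 / 9.2 = £8.4315/lb N.
urea is cheaper.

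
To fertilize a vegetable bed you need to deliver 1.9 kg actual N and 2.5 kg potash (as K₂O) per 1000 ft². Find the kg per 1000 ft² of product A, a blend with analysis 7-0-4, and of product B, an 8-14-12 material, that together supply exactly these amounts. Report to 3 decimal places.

With a, b = kg per 1000 ft² of product A and product B:
N: 0.07·a + 0.08·b = 1.9
K₂O: 0.04·a + 0.12·b = 2.5
Eliminate a: (row1) − 0.07/0.04·(row2) → -0.13·b = -2.475, so b = 19.03846.
Back-substitute: a = (1.9 − 0.08·19.03846) / 0.07 = 5.38462.

5.385 kg product A, 19.038 kg product B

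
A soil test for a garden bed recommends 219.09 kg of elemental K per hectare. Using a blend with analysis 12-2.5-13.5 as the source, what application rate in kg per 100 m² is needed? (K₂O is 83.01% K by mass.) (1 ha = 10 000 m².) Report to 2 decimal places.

As K₂O: 219.09 / 0.8301 = 263.932 kg per hectare.
Product per hectare = 263.932 / 13.5% = 1955.05 kg.
Convert to per 100 m²: 1955.05 × 0.01 = 19.5505 kg.

19.55 kg of product per hundred sq m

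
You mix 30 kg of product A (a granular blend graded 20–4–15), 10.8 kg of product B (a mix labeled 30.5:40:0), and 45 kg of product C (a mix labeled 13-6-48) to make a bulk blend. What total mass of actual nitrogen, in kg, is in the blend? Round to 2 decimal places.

15.14 kg N

N mass = 20%×30 + 30.5%×10.8 + 13%×45 = 15.144 kg.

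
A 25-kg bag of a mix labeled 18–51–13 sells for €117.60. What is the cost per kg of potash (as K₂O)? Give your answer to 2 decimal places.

€36.18 per kg K₂O

K₂O in bag = 25 × 13% = 3.25 kg.
Cost per kg K₂O = €117.60 / 3.25 = €36.1846.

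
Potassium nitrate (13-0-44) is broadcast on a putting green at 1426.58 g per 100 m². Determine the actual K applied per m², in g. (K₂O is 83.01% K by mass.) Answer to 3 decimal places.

5.210 g K per sq m

K₂O per 100 m² = 1426.58 × 44% = 627.695 g.
Elemental K = 627.695 × 0.8301 = 521.05 g per 100 m².
Convert to per m²: 521.05 × 0.01 = 5.210498 g.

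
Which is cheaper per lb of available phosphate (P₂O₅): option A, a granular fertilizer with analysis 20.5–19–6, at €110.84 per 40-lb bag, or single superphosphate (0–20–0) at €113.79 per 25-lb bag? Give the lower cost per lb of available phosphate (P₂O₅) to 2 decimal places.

option A: P₂O₅ per bag = 40 × 19% = 7.6 lb; cost = 110.84 / 7.6 = €14.5842/lb P₂O₅.
single superphosphate: P₂O₅ per bag = 25 × 20% = 5 lb; cost = 113.79 / 5 = €22.7580/lb P₂O₅.
option A is cheaper.

€14.58 per lb P₂O₅ (option A)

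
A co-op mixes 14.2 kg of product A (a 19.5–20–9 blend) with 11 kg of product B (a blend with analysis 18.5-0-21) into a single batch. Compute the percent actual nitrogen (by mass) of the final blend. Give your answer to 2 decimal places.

Total mass = 14.2 + 11 = 25.2 kg.
N mass = 19.5%×14.2 + 18.5%×11 = 4.804 kg.
% N = 4.804 / 25.2 = 19.0635%.

19.06% N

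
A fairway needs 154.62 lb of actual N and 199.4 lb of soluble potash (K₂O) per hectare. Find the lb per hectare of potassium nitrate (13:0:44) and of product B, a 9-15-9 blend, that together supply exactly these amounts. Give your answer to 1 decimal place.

With a, b = lb per hectare of potassium nitrate and product B:
N: 0.13·a + 0.09·b = 154.62
K₂O: 0.44·a + 0.09·b = 199.4
Solving simultaneously: a = 144.452, b = 1509.348.

144.5 lb potassium nitrate, 1509.3 lb product B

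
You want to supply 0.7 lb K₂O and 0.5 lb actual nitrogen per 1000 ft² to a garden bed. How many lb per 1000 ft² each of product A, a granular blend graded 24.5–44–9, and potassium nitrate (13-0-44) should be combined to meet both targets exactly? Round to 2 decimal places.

1.34 lb product A, 1.32 lb potassium nitrate

With a, b = lb per 1000 ft² of product A and potassium nitrate:
K₂O: 0.09·a + 0.44·b = 0.7
N: 0.245·a + 0.13·b = 0.5
Solving simultaneously: a = 1.34235, b = 1.31634.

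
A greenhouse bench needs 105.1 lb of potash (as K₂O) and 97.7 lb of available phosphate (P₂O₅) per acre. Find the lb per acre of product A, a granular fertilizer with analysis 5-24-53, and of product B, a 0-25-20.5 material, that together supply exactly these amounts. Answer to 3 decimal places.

Per-acre balance (a = product A, b = product B):
K₂O: 0.53·a + 0.205·b = 105.1
P₂O₅: 0.24·a + 0.25·b = 97.7
Solving simultaneously: a = 74.987995, b = 318.8115.

74.988 lb product A, 318.812 lb product B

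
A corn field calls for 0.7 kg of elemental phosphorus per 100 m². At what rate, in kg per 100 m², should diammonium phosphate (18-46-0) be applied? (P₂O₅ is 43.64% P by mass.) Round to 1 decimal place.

As P₂O₅: 0.7 / 0.4364 = 1.60403 kg per 100 m².
Product per 100 m² = 1.60403 / 46% = 3.48703 kg.

3.5 kg of product per hundred sq m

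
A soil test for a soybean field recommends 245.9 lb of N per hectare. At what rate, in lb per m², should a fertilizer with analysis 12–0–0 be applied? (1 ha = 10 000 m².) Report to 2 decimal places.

Product per hectare = 245.9 / 12% = 2049.17 lb.
Convert to per m²: 2049.17 × 0.0001 = 0.204917 lb.

0.20 lb of product per sq m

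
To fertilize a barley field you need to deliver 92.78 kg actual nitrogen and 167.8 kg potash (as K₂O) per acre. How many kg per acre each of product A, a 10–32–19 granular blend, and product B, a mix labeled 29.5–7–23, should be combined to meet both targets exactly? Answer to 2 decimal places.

With a, b = kg per acre of product A and product B:
N: 0.1·a + 0.295·b = 92.78
K₂O: 0.19·a + 0.23·b = 167.8
Eliminate a: (row1) − 0.1/0.19·(row2) → 0.173947·b = 4.46421, so b = 25.6641.
Back-substitute: a = (92.78 − 0.295·25.6641) / 0.1 = 852.091.

852.09 kg product A, 25.66 kg product B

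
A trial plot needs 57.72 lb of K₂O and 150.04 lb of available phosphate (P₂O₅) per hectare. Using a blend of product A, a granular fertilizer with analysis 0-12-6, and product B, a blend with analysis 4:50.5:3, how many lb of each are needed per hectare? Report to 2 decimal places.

923.12 lb product A, 77.75 lb product B

Let a = lb of product A, b = lb of product B (per hectare).
K₂O: 0.06·a + 0.03·b = 57.72
P₂O₅: 0.12·a + 0.505·b = 150.04
Eliminate b: (row1) − 0.03/0.505·(row2) → 0.0528713·a = 48.8067, so a = 923.124.
Then b = (150.04 − 0.12·923.124) / 0.505 = 77.7528.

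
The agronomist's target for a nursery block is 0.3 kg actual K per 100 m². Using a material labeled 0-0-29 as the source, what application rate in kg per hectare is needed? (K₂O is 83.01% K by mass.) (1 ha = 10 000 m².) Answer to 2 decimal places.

124.62 kg of product per hectare

As K₂O: 0.3 / 0.8301 = 0.361402 kg per 100 m².
Product per 100 m² = 0.361402 / 29% = 1.24621 kg.
Convert to per hectare: 1.24621 × 100 = 124.621 kg.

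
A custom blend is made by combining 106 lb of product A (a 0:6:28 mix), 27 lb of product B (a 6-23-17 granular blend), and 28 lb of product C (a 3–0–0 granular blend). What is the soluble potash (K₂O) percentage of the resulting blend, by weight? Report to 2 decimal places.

Total mass = 106 + 27 + 28 = 161 lb.
K₂O mass = 28%×106 + 17%×27 + 0%×28 = 34.27 lb.
% K₂O = 34.27 / 161 = 21.2857%.

21.29% K₂O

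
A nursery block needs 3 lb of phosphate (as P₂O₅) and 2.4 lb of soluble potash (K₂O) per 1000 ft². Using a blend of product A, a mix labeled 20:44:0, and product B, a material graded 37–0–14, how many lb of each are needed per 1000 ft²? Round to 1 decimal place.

6.8 lb product A, 17.1 lb product B

Per-1000 ft² balance (a = product A, b = product B):
P₂O₅: 0.44·a + 0·b = 3
K₂O: 0·a + 0.14·b = 2.4
Solving simultaneously: a = 6.81818, b = 17.1429.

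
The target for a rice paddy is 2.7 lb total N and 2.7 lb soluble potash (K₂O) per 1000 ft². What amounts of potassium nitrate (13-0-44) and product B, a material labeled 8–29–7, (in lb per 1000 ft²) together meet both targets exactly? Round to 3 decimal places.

1.034 lb potassium nitrate, 32.069 lb product B

Let a = lb of potassium nitrate, b = lb of product B (per 1000 ft²).
N: 0.13·a + 0.08·b = 2.7
K₂O: 0.44·a + 0.07·b = 2.7
From row1: a = (2.7 − 0.08·b) / 0.13.
Into row2: 0.44·(2.7 − 0.08·b)/0.13 + 0.07·b = 2.7 → b = 32.06897, a = 1.03448.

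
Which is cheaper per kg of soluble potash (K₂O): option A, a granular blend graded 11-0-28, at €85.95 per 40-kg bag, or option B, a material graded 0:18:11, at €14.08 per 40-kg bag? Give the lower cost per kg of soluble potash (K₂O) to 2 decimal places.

option A: K₂O per bag = 40 × 28% = 11.2 kg; cost = 85.95 / 11.2 = €7.6741/kg K₂O.
option B: K₂O per bag = 40 × 11% = 4.4 kg; cost = 14.08 / 4.4 = €3.2000/kg K₂O.
option B is cheaper.

€3.20 per kg K₂O (option B)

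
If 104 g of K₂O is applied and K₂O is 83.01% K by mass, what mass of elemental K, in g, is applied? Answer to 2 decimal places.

K = 104 × 0.8301 = 86.3304 g.

86.33 g K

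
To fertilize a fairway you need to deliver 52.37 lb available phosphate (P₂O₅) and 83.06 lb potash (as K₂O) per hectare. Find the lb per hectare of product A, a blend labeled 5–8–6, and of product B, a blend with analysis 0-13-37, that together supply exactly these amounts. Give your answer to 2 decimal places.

393.54 lb product A, 160.67 lb product B

Per-hectare balance (a = product A, b = product B):
P₂O₅: 0.08·a + 0.13·b = 52.37
K₂O: 0.06·a + 0.37·b = 83.06
Eliminate a: (row1) − 0.08/0.06·(row2) → -0.363333·b = -58.3767, so b = 160.6697.
Back-substitute: a = (52.37 − 0.13·160.6697) / 0.08 = 393.537.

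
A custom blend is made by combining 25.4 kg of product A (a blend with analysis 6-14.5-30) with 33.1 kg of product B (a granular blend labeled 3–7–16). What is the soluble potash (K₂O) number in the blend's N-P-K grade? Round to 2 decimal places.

22.08% K₂O

Total mass = 25.4 + 33.1 = 58.5 kg.
K₂O mass = 30%×25.4 + 16%×33.1 = 12.916 kg.
% K₂O = 12.916 / 58.5 = 22.0786%.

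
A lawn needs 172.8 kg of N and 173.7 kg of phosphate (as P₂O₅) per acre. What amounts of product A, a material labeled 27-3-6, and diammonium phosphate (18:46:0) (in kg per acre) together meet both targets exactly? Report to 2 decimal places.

405.91 kg product A, 351.14 kg diammonium phosphate

With a, b = kg per acre of product A and diammonium phosphate:
N: 0.27·a + 0.18·b = 172.8
P₂O₅: 0.03·a + 0.46·b = 173.7
Eliminate a: (row1) − 0.27/0.03·(row2) → -3.96·b = -1390.5, so b = 351.136.
Back-substitute: a = (172.8 − 0.18·351.136) / 0.27 = 405.909.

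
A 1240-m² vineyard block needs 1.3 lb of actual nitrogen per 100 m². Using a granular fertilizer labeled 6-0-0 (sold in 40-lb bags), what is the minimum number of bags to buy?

7 bags

Product per 100 m² = 1.3 / 6% = 21.6667 lb.
Total product = 21.6667 × 1240 / 100 = 268.667 lb.
Bags = ⌈268.667 / 40⌉ = 7.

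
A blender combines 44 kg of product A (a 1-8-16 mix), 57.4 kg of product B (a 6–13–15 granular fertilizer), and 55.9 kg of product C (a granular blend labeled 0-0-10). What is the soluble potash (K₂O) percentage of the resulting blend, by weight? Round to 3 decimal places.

13.503% K₂O

Total mass = 44 + 57.4 + 55.9 = 157.3 kg.
K₂O mass = 16%×44 + 15%×57.4 + 10%×55.9 = 21.24 kg.
% K₂O = 21.24 / 157.3 = 13.5029%.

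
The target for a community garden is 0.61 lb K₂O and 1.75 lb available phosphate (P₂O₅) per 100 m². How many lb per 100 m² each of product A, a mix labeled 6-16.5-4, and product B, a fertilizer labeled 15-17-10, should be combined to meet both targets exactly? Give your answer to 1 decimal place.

7.4 lb product A, 3.2 lb product B

Per-100 m² balance (a = product A, b = product B):
K₂O: 0.04·a + 0.1·b = 0.61
P₂O₅: 0.165·a + 0.17·b = 1.75
Eliminate a: (row1) − 0.04/0.165·(row2) → 0.0587879·b = 0.185758, so b = 3.15979.
Back-substitute: a = (0.61 − 0.1·3.15979) / 0.04 = 7.35052.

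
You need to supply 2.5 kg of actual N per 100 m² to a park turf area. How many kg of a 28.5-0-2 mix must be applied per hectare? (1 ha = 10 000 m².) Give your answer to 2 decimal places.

877.19 kg of product per hectare

Product per 100 m² = 2.5 / 28.5% = 8.77193 kg.
Convert to per hectare: 8.77193 × 100 = 877.193 kg.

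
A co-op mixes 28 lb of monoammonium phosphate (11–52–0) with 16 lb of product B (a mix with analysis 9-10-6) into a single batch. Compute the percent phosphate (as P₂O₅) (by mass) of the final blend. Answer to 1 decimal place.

Total mass = 28 + 16 = 44 lb.
P₂O₅ mass = 52%×28 + 10%×16 = 16.16 lb.
% P₂O₅ = 16.16 / 44 = 36.7273%.

36.7% P₂O₅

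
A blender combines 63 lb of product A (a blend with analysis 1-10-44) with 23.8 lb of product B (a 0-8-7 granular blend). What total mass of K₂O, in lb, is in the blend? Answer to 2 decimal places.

29.39 lb K₂O

K₂O mass = 44%×63 + 7%×23.8 = 29.386 lb.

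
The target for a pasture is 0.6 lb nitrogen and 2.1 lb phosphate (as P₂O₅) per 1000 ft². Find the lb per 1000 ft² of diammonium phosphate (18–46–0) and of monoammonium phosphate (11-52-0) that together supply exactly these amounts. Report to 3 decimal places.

Per-1000 ft² balance (a = diammonium phosphate, b = monoammonium phosphate):
N: 0.18·a + 0.11·b = 0.6
P₂O₅: 0.46·a + 0.52·b = 2.1
From row1: a = (0.6 − 0.11·b) / 0.18.
Into row2: 0.46·(0.6 − 0.11·b)/0.18 + 0.52·b = 2.1 → b = 2.37209, a = 1.88372.

1.884 lb diammonium phosphate, 2.372 lb monoammonium phosphate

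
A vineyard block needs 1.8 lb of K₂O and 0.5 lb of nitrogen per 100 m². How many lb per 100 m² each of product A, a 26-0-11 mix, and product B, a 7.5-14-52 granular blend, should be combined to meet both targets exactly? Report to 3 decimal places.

Per-100 m² balance (a = product A, b = product B):
K₂O: 0.11·a + 0.52·b = 1.8
N: 0.26·a + 0.075·b = 0.5
From row1: a = (1.8 − 0.52·b) / 0.11.
Into row2: 0.26·(1.8 − 0.52·b)/0.11 + 0.075·b = 0.5 → b = 3.25325, a = 0.98464.

0.985 lb product A, 3.253 lb product B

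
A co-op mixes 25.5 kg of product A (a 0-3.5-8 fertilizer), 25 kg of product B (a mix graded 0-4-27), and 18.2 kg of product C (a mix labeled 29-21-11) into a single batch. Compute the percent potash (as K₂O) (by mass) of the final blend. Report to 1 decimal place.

15.7% K₂O

Total mass = 25.5 + 25 + 18.2 = 68.7 kg.
K₂O mass = 8%×25.5 + 27%×25 + 11%×18.2 = 10.792 kg.
% K₂O = 10.792 / 68.7 = 15.7089%.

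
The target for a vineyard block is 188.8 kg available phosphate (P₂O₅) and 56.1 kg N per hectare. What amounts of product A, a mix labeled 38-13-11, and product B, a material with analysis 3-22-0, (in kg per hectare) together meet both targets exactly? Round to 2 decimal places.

Per-hectare balance (a = product A, b = product B):
P₂O₅: 0.13·a + 0.22·b = 188.8
N: 0.38·a + 0.03·b = 56.1
Solving simultaneously: a = 83.7892, b = 808.67001.

83.79 kg product A, 808.67 kg product B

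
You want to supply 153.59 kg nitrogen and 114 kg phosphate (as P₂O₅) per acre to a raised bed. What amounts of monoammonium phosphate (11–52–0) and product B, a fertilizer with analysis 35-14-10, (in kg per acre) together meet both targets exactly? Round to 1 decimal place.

Per-acre balance (a = monoammonium phosphate, b = product B):
N: 0.11·a + 0.35·b = 153.59
P₂O₅: 0.52·a + 0.14·b = 114
Eliminate b: (row1) − 0.35/0.14·(row2) → -1.19·a = -131.41, so a = 110.429.
Then b = (114 − 0.52·110.429) / 0.14 = 404.122.

110.4 kg monoammonium phosphate, 404.1 kg product B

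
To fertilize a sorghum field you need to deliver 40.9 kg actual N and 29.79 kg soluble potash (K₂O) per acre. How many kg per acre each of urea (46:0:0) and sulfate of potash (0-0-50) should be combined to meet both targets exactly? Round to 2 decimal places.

88.91 kg urea, 59.58 kg sulfate of potash

Let a = kg of urea, b = kg of sulfate of potash (per acre).
N: 0.46·a + 0·b = 40.9
K₂O: 0·a + 0.5·b = 29.79
Solving simultaneously: a = 88.913, b = 59.58.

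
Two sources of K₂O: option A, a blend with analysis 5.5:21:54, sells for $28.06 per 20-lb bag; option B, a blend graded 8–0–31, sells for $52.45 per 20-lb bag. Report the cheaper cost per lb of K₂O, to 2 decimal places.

$2.60 per lb K₂O (option A)

option A: K₂O per bag = 20 × 54% = 10.8 lb; cost = 28.06 / 10.8 = $2.5981/lb K₂O.
option B: K₂O per bag = 20 × 31% = 6.2 lb; cost = 52.45 / 6.2 = $8.4597/lb K₂O.
option A is cheaper.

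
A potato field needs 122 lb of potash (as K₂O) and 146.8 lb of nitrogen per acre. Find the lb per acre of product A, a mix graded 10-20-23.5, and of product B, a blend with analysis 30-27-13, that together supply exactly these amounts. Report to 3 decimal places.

304.626 lb product A, 387.791 lb product B

Let a = lb of product A, b = lb of product B (per acre).
K₂O: 0.235·a + 0.13·b = 122
N: 0.1·a + 0.3·b = 146.8
Solving simultaneously: a = 304.6261, b = 387.7913.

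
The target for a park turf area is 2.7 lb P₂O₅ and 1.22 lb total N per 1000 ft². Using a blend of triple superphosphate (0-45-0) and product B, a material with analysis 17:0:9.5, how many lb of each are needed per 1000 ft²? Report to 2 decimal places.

6.00 lb triple superphosphate, 7.18 lb product B

Per-1000 ft² balance (a = triple superphosphate, b = product B):
P₂O₅: 0.45·a + 0·b = 2.7
N: 0·a + 0.17·b = 1.22
Solving simultaneously: a = 6, b = 7.17647.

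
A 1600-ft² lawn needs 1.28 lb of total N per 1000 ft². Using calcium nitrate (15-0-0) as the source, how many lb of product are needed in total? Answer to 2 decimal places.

13.65 lb

Product per 1000 ft² = 1.28 / 15% = 8.53333 lb.
Total product = 8.53333 × 1600 / 1000 = 13.6533 lb.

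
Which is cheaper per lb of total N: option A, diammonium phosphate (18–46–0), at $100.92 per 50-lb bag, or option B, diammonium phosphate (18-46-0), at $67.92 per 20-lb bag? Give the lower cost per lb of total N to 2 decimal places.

$11.21 per lb N (option A)

option A: N per bag = 50 × 18% = 9 lb; cost = 100.92 / 9 = $11.2133/lb N.
option B: N per bag = 20 × 18% = 3.6 lb; cost = 67.92 / 3.6 = $18.8667/lb N.
option A is cheaper.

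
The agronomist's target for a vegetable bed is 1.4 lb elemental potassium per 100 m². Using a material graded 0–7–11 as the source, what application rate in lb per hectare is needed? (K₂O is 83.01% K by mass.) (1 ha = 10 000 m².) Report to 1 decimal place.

1533.2 lb of product per hectare

As K₂O: 1.4 / 0.8301 = 1.68654 lb per 100 m².
Product per 100 m² = 1.68654 / 11% = 15.3322 lb.
Convert to per hectare: 15.3322 × 100 = 1533.22 lb.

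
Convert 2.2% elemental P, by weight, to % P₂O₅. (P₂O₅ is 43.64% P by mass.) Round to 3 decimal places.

%P₂O₅ = 2.2 / 0.4364 = 5.04125%.

5.041% P₂O₅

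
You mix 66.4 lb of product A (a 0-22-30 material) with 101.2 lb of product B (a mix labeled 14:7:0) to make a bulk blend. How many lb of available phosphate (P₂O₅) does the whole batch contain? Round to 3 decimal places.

P₂O₅ mass = 22%×66.4 + 7%×101.2 = 21.692 lb.

21.692 lb P₂O₅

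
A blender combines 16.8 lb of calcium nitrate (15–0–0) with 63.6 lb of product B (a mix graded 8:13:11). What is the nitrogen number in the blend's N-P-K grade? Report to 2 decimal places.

9.46% N

Total mass = 16.8 + 63.6 = 80.4 lb.
N mass = 15%×16.8 + 8%×63.6 = 7.608 lb.
% N = 7.608 / 80.4 = 9.46269%.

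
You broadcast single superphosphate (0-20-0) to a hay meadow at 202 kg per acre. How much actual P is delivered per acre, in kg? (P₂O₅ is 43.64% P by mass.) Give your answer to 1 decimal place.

17.6 kg P per acre

P₂O₅ per acre = 202 × 20% = 40.4 kg.
Elemental P = 40.4 × 0.4364 = 17.6306 kg per acre.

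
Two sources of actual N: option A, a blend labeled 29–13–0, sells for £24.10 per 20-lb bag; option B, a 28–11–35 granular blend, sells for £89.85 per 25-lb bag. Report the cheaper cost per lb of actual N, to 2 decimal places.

£4.16 per lb N (option A)

option A: N per bag = 20 × 29% = 5.8 lb; cost = 24.10 / 5.8 = £4.1552/lb N.
option B: N per bag = 25 × 28% = 7 lb; cost = 89.85 / 7 = £12.8357/lb N.
option A is cheaper.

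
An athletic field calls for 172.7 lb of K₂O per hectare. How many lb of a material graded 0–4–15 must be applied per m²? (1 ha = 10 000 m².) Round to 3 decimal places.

Product per hectare = 172.7 / 15% = 1151.33 lb.
Convert to per m²: 1151.33 × 0.0001 = 0.115133 lb.

0.115 lb of product per sq m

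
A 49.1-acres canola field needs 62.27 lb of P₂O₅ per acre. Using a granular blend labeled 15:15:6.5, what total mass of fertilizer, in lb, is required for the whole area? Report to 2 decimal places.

20383.05 lb

Product per acre = 62.27 / 15% = 415.133 lb.
Total product = 415.133 × 49.1 = 20383.047 lb.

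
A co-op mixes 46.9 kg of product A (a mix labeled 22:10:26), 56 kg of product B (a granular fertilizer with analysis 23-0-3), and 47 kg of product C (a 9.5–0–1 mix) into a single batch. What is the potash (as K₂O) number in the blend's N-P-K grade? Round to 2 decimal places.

Total mass = 46.9 + 56 + 47 = 149.9 kg.
K₂O mass = 26%×46.9 + 3%×56 + 1%×47 = 14.344 kg.
% K₂O = 14.344 / 149.9 = 9.56905%.

9.57% K₂O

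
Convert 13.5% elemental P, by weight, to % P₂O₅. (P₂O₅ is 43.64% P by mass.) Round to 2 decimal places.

%P₂O₅ = 13.5 / 0.4364 = 30.9349%.

30.93% P₂O₅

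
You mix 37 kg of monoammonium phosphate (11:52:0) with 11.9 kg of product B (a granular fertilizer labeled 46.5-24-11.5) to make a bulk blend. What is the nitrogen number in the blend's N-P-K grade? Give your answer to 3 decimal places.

19.639% N

Total mass = 37 + 11.9 = 48.9 kg.
N mass = 11%×37 + 46.5%×11.9 = 9.6035 kg.
% N = 9.6035 / 48.9 = 19.6391%.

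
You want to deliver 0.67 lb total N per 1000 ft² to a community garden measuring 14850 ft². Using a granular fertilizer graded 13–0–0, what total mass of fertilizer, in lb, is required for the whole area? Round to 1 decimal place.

76.5 lb

Product per 1000 ft² = 0.67 / 13% = 5.15385 lb.
Total product = 5.15385 × 14850 / 1000 = 76.5346 lb.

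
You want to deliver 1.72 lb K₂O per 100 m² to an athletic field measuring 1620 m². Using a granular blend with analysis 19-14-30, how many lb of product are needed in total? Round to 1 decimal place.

92.9 lb

Product per 100 m² = 1.72 / 30% = 5.73333 lb.
Total product = 5.73333 × 1620 / 100 = 92.88 lb.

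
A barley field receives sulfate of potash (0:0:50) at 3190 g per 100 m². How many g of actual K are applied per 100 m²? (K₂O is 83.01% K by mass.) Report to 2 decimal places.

1324.01 g K per hundred sq m

K₂O per 100 m² = 3190 × 50% = 1595 g.
Elemental K = 1595 × 0.8301 = 1324.009 g per 100 m².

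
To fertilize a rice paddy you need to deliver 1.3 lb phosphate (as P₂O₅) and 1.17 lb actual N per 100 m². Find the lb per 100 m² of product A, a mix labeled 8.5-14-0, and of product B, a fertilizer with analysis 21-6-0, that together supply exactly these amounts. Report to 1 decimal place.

Per-100 m² balance (a = product A, b = product B):
P₂O₅: 0.14·a + 0.06·b = 1.3
N: 0.085·a + 0.21·b = 1.17
Eliminate b: (row1) − 0.06/0.21·(row2) → 0.115714·a = 0.965714, so a = 8.34568.
Then b = (1.17 − 0.085·8.34568) / 0.21 = 2.19342.

8.3 lb product A, 2.2 lb product B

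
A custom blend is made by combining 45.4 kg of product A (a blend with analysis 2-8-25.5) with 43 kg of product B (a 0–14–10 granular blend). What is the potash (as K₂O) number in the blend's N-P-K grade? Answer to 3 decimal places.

17.960% K₂O

Total mass = 45.4 + 43 = 88.4 kg.
K₂O mass = 25.5%×45.4 + 10%×43 = 15.877 kg.
% K₂O = 15.877 / 88.4 = 17.9604%.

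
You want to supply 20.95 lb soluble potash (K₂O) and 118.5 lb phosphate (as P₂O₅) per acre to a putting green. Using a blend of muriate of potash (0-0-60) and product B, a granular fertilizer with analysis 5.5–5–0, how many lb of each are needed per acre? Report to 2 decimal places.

34.92 lb muriate of potash, 2370.00 lb product B

With a, b = lb per acre of muriate of potash and product B:
K₂O: 0.6·a + 0·b = 20.95
P₂O₅: 0·a + 0.05·b = 118.5
Solving simultaneously: a = 34.9167, b = 2370.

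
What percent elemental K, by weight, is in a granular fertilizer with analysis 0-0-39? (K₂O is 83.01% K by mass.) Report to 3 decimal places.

32.374% K

%K = 39 × 0.8301 = 32.3739%.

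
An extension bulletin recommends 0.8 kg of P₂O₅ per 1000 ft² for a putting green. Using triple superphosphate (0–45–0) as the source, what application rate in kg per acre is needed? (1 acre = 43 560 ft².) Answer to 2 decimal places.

77.44 kg of product per acre

Product per 1000 ft² = 0.8 / 45% = 1.77778 kg.
Convert to per acre: 1.77778 × 43.56 = 77.44 kg.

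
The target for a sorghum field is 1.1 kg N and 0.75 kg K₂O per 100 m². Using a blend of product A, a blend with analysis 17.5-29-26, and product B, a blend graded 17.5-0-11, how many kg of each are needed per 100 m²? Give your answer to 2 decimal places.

Per-100 m² balance (a = product A, b = product B):
N: 0.175·a + 0.175·b = 1.1
K₂O: 0.26·a + 0.11·b = 0.75
Eliminate a: (row1) − 0.175/0.26·(row2) → 0.100962·b = 0.595192, so b = 5.89524.
Back-substitute: a = (1.1 − 0.175·5.89524) / 0.175 = 0.390476.

0.39 kg product A, 5.90 kg product B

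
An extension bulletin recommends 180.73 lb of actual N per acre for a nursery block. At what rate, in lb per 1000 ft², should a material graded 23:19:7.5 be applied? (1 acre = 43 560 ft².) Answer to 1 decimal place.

18.0 lb of product per thousand sq ft

Product per acre = 180.73 / 23% = 785.783 lb.
Convert to per 1000 ft²: 785.783 × 0.0229568 = 18.0391 lb.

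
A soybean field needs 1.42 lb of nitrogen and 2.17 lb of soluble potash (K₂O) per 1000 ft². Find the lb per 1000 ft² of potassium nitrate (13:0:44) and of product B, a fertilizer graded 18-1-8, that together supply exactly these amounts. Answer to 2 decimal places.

4.03 lb potassium nitrate, 4.98 lb product B

With a, b = lb per 1000 ft² of potassium nitrate and product B:
N: 0.13·a + 0.18·b = 1.42
K₂O: 0.44·a + 0.08·b = 2.17
From row1: a = (1.42 − 0.18·b) / 0.13.
Into row2: 0.44·(1.42 − 0.18·b)/0.13 + 0.08·b = 2.17 → b = 4.9811, a = 4.02616.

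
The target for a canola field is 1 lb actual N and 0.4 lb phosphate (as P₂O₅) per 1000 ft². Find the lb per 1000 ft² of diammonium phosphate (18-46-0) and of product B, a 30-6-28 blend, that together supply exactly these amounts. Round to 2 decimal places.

Let a = lb of diammonium phosphate, b = lb of product B (per 1000 ft²).
N: 0.18·a + 0.3·b = 1
P₂O₅: 0.46·a + 0.06·b = 0.4
Eliminate a: (row1) − 0.18/0.46·(row2) → 0.276522·b = 0.843478, so b = 3.05031.
Back-substitute: a = (1 − 0.3·3.05031) / 0.18 = 0.471698.

0.47 lb diammonium phosphate, 3.05 lb product B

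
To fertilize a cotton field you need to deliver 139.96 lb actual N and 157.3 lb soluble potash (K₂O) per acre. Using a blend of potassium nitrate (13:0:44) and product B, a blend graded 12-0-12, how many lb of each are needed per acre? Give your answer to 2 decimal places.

Let a = lb of potassium nitrate, b = lb of product B (per acre).
N: 0.13·a + 0.12·b = 139.96
K₂O: 0.44·a + 0.12·b = 157.3
From row1: a = (139.96 − 0.12·b) / 0.13.
Into row2: 0.44·(139.96 − 0.12·b)/0.13 + 0.12·b = 157.3 → b = 1105.737, a = 55.9355.

55.94 lb potassium nitrate, 1105.74 lb product B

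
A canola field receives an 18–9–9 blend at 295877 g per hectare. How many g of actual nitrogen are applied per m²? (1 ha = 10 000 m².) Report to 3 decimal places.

5.326 g N per sq m

nitrogen per hectare = 295877 × 18% = 53257.9 g.
Convert to per m²: 53257.9 × 0.0001 = 5.32579 g.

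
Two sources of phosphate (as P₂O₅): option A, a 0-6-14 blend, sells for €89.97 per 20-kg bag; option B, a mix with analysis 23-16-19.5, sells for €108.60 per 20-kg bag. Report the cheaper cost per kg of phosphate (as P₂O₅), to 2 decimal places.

option A: P₂O₅ per bag = 20 × 6% = 1.2 kg; cost = 89.97 / 1.2 = €74.9750/kg P₂O₅.
option B: P₂O₅ per bag = 20 × 16% = 3.2 kg; cost = 108.60 / 3.2 = €33.9375/kg P₂O₅.
option B is cheaper.

€33.94 per kg P₂O₅ (option B)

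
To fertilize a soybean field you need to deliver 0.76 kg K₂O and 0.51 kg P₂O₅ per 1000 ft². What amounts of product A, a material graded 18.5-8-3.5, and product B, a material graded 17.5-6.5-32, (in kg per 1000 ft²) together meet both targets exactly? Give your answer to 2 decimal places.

Per-1000 ft² balance (a = product A, b = product B):
K₂O: 0.035·a + 0.32·b = 0.76
P₂O₅: 0.08·a + 0.065·b = 0.51
Solving simultaneously: a = 4.87889, b = 1.84137.

4.88 kg product A, 1.84 kg product B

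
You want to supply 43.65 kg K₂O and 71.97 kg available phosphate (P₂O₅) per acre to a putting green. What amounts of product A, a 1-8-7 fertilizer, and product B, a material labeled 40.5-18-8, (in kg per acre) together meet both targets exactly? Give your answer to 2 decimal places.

Per-acre balance (a = product A, b = product B):
K₂O: 0.07·a + 0.08·b = 43.65
P₂O₅: 0.08·a + 0.18·b = 71.97
Eliminate a: (row1) − 0.07/0.08·(row2) → -0.0775·b = -19.3238, so b = 249.339.
Back-substitute: a = (43.65 − 0.08·249.339) / 0.07 = 338.613.

338.61 kg product A, 249.34 kg product B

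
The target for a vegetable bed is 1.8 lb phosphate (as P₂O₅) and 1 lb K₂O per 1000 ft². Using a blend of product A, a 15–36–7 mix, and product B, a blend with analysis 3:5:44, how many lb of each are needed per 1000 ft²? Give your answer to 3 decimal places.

4.790 lb product A, 1.511 lb product B

With a, b = lb per 1000 ft² of product A and product B:
P₂O₅: 0.36·a + 0.05·b = 1.8
K₂O: 0.07·a + 0.44·b = 1
Eliminate a: (row1) − 0.36/0.07·(row2) → -2.21286·b = -3.34286, so b = 1.51065.
Back-substitute: a = (1.8 − 0.05·1.51065) / 0.36 = 4.79019.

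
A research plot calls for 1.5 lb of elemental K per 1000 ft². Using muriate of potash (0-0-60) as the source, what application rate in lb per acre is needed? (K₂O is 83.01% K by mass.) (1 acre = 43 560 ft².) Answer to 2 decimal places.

As K₂O: 1.5 / 0.8301 = 1.80701 lb per 1000 ft².
Product per 1000 ft² = 1.80701 / 60% = 3.01169 lb.
Convert to per acre: 3.01169 × 43.56 = 131.189 lb.

131.19 lb of product per acre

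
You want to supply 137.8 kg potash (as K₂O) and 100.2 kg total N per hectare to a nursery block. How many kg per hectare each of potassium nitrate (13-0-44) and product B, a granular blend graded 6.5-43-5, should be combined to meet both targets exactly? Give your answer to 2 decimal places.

178.60 kg potassium nitrate, 1184.34 kg product B

With a, b = kg per hectare of potassium nitrate and product B:
K₂O: 0.44·a + 0.05·b = 137.8
N: 0.13·a + 0.065·b = 100.2
Solving simultaneously: a = 178.597, b = 1184.344.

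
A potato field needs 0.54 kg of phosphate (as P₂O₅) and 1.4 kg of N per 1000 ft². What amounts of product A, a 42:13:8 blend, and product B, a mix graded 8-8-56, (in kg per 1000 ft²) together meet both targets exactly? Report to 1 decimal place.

Let a = kg of product A, b = kg of product B (per 1000 ft²).
P₂O₅: 0.13·a + 0.08·b = 0.54
N: 0.42·a + 0.08·b = 1.4
Eliminate a: (row1) − 0.13/0.42·(row2) → 0.0552381·b = 0.106667, so b = 1.93103.
Back-substitute: a = (0.54 − 0.08·1.93103) / 0.13 = 2.96552.

3.0 kg product A, 1.9 kg product B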